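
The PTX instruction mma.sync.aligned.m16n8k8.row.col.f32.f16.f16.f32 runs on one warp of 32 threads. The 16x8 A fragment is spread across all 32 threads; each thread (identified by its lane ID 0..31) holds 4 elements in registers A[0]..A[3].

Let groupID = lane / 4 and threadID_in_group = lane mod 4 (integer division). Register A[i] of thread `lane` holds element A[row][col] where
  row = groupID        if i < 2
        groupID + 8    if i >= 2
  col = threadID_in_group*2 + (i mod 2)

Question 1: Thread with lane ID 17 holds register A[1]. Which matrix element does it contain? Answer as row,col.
lane 17->17/4=4, 17 mod 4=1
i=1  r:4+0->4  c:2·1+1->3

4,3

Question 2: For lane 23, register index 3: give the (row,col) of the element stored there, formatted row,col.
lane 23=>23/4=5, 23 mod 4=3
i=3  r:5+8=>13  c:2·3+1=>7

13,7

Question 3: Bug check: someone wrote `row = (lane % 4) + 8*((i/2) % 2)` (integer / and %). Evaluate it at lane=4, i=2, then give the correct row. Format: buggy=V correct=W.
`(lane % 4) + 8*((i/2) % 2)`[4,2]->8
lane 4->4/4=1, 4 mod 4=0
i=2  r:1+8->9  c:2·0+0->0
row: 8 vs 9

buggy=8 correct=9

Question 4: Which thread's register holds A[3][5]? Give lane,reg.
r=3->g=3,rb=0  c=5->t=2,b0=1
L=3*4+2=14  i=0*2+1=1

14,1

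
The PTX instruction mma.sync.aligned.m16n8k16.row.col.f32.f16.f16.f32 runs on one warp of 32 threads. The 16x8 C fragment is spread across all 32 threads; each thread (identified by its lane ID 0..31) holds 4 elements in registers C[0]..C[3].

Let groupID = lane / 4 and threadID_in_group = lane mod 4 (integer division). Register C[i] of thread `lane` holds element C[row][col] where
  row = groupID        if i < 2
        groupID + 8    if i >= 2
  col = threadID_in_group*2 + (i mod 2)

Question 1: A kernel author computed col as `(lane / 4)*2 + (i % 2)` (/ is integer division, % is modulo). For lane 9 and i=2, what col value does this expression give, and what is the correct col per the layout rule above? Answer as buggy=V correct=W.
`(lane / 4)*2 + (i % 2)`[9,2]⇒4
L=9⇒gr=9>>2=2, th=9&3=1
[2]⇒row 2+8=10  col 1·2+0=2
col: 4 vs 2

buggy=4 correct=2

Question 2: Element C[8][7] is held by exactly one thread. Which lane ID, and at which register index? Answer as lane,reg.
r: 8->gid=0,r8=1  c: 7->tid=3,i&1=1
L=0*4+3=3  i=1*2+1=3

3,3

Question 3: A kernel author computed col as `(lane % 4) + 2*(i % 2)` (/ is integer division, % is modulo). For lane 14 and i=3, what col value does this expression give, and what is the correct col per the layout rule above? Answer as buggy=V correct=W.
`(lane % 4) + 2*(i % 2)`[14,3]⇒4
lane 14⇒14/4=3, 14 mod 4=2
i=3  r:3+8⇒11  c:2·2+1⇒5
col: 4 vs 5

buggy=4 correct=5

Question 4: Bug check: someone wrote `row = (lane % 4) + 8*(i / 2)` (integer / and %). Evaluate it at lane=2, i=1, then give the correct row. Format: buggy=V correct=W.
`(lane % 4) + 8*(i / 2)`[2,1]=>2
lane 2: grp=0 (2/4), tig=2 (2%4)
i=1: r=0+0=0, c=2*2+1=5
row: 2 vs 0

buggy=2 correct=0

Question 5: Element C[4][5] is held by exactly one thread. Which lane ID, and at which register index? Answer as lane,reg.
18,1

r:4=>grp=4,rB=0  c:5=>tig=2,lo=1
L=4*4+2=18  i=0*2+1=1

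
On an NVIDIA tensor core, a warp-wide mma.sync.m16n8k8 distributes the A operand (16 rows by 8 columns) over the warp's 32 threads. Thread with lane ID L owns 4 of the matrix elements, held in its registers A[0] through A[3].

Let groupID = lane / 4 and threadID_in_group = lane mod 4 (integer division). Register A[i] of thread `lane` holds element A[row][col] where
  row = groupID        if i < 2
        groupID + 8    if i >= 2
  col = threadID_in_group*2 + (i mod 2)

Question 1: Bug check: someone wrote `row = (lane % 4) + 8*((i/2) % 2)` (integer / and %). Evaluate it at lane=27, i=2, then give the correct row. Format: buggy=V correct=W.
`(lane % 4) + 8*((i/2) % 2)`[27,2]=>11
lane 27=>27/4=6, 27 mod 4=3
i=2  r:6+8=>14  c:2·3+0=>6
row: 11 vs 14

buggy=11 correct=14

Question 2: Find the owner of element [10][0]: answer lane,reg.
r=10->g=2,rb=1  c=0->t=0,b0=0
L=2*4+0=8  i=1*2+0=2

8,2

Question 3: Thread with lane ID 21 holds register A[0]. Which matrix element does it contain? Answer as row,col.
5,2

L=21->g=21>>2=5, t=21&3=1
[0]->row 5+0=5  col 1·2+0=2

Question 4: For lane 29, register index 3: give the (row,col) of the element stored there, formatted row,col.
15,3

lane 29->29/4=7, 29 mod 4=1
i=3  r:7+8->15  c:2·1+1->3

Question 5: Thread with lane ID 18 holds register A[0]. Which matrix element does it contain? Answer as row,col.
4,4

lane 18: gr=4 (18/4), th=2 (18%4)
i=0: r=4+0=4, c=2*2+0=4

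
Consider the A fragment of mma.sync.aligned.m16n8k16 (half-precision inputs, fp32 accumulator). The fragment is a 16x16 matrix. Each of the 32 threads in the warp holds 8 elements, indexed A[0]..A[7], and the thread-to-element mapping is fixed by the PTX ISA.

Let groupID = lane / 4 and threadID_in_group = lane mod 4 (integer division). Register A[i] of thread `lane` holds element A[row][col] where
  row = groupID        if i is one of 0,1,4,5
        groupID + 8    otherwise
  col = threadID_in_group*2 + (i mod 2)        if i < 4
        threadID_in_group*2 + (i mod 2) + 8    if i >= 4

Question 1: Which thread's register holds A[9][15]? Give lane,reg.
r=9⇒gr=1,Rb=1  c=15⇒Cb=1,th=3,odd=1
L=1*4+3=7  i=1*4+1*2+1=7

7,7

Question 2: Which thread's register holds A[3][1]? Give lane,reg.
r=3⇒gr=3,Rb=0  c=1⇒Cb=0,th=0,odd=1
L=3*4+0=12  i=0*4+0*2+1=1

12,1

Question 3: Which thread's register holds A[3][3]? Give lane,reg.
r:3=>grp=3,rB=0  c:3=>cB=0,tig=1,lo=1
L=3*4+1=13  i=0*4+0*2+1=1

13,1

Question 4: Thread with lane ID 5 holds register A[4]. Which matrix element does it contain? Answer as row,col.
1,10

L=5→G=5>>2=1, T=5&3=1
[4]→row 1+0=1  col 1·2+0+8=10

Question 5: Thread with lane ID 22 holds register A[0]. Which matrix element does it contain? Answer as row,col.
22: g=5,t=2
[0] (5+0,2*2+0+0) = (5,4)

5,4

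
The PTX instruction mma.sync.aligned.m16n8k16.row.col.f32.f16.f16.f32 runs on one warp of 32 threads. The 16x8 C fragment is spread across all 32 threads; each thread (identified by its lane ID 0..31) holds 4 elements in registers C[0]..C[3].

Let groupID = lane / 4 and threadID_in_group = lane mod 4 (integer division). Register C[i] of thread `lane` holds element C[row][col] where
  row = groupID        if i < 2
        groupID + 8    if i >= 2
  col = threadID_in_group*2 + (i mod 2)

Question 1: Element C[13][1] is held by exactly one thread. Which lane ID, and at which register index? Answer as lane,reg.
r: 13->gid=5,r8=1  c: 1->tid=0,i&1=1
L=5*4+0=20  i=1*2+1=3

20,3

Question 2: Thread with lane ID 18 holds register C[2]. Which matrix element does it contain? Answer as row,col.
12,4

18: g=4,t=2
[2] (4+8,2*2+0) = (12,4)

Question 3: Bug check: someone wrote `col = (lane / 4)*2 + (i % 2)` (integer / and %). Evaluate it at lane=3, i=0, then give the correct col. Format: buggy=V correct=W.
buggy=0 correct=6

`(lane / 4)*2 + (i % 2)`[3,0]→0
lane 3: G=0 (3/4), T=3 (3%4)
i=0: r=0+0=0, c=3*2+0=6
col: 0 vs 6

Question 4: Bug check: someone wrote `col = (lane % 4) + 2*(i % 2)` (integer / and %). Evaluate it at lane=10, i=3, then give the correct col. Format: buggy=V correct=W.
buggy=4 correct=5

`(lane % 4) + 2*(i % 2)`[10,3]→4
lane 10→10/4=2, 10 mod 4=2
i=3  r:2+8→10  c:2·2+1→5
col: 4 vs 5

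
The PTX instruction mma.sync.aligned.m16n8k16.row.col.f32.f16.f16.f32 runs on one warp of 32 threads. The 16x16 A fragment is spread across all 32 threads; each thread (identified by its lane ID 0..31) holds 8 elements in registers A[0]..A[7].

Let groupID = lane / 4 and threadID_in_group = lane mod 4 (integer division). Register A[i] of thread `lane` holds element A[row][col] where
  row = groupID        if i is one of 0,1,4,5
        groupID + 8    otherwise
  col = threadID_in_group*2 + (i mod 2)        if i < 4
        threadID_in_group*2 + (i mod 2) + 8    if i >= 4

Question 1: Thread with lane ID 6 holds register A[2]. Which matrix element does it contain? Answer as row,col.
L=6=>grp=6>>2=1, tig=6&3=2
[2]=>row 1+8=9  col 2·2+0+0=4

9,4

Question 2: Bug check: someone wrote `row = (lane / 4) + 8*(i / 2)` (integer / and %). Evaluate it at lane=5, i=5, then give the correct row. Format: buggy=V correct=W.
buggy=17 correct=1

`(lane / 4) + 8*(i / 2)`[5,5]->17
lane 5->5/4=1, 5 mod 4=1
i=5  r:1+0->1  c:2·1+1+8->11
row: 17 vs 1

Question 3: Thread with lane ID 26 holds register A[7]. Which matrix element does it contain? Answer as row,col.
14,13

26: gr=6,th=2
[7] (6+8,2*2+1+8) = (14,13)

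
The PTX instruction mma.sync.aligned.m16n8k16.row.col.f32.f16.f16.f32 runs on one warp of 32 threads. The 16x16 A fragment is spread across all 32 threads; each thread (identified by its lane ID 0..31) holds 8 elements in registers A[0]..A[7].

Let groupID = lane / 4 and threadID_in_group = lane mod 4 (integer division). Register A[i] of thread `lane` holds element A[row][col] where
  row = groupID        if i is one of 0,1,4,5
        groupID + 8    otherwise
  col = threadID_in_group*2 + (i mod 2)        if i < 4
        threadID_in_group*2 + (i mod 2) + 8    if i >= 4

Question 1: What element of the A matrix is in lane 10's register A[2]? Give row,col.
10: g=2,t=2
[2] (2+8,2*2+0+0) = (10,4)

10,4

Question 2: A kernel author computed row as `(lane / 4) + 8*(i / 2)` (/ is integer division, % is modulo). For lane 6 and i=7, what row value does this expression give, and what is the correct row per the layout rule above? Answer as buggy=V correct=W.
`(lane / 4) + 8*(i / 2)`[6,7]->25
6: gid=1,tid=2
[7] (1+8,2*2+1+8) = (9,13)
row: 25 vs 9

buggy=25 correct=9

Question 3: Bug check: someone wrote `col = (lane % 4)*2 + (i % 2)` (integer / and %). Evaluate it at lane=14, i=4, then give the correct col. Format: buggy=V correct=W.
buggy=4 correct=12

`(lane % 4)*2 + (i % 2)`[14,4]->4
14: g=3,t=2
[4] (3+0,2*2+0+8) = (3,12)
col: 4 vs 12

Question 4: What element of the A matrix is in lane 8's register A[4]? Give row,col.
2,8

L=8->g=8>>2=2, t=8&3=0
[4]->row 2+0=2  col 0·2+0+8=8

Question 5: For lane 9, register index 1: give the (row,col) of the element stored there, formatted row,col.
2,3

L=9->gid=9>>2=2, tid=9&3=1
[1]->row 2+0=2  col 1·2+1+0=3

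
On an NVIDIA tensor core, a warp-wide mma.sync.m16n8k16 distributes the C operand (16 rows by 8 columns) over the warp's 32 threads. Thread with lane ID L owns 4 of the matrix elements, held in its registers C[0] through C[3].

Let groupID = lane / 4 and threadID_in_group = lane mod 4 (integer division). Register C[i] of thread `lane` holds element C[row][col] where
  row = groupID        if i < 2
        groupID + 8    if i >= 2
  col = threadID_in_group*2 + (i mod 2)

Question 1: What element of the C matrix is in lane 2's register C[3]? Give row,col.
2: gr=0,th=2
[3] (0+8,2*2+1) = (8,5)

8,5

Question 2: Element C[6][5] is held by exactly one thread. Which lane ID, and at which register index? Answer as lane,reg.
26,1

r=6⇒gr=6,Rb=0  c=5⇒th=2,odd=1
L=6*4+2=26  i=0*2+1=1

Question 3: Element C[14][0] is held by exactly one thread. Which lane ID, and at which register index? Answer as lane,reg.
24,2

r=14->g=6,rb=1  c=0->t=0,b0=0
L=6*4+0=24  i=1*2+0=2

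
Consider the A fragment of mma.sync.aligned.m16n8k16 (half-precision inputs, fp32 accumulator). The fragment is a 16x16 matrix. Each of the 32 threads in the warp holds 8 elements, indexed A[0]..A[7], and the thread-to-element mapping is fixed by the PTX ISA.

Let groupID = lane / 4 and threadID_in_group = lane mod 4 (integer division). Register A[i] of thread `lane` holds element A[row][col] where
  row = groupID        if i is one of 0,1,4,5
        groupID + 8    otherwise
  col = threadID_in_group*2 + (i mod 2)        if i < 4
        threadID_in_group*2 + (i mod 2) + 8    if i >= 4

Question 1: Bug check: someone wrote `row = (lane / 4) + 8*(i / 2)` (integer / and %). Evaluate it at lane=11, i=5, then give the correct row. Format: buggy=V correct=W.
`(lane / 4) + 8*(i / 2)`[11,5]->18
lane 11: g=2 (11/4), t=3 (11%4)
i=5: r=2+0=2, c=3*2+1+8=15
row: 18 vs 2

buggy=18 correct=2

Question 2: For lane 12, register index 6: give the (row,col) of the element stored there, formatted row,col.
11,8

L=12->g=12>>2=3, t=12&3=0
[6]->row 3+8=11  col 0·2+0+8=8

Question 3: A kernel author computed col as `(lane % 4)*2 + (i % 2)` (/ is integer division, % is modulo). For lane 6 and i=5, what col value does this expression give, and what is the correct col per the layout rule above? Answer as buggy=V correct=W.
`(lane % 4)*2 + (i % 2)`[6,5]->5
lane 6: gid=1 (6/4), tid=2 (6%4)
i=5: r=1+0=1, c=2*2+1+8=13
col: 5 vs 13

buggy=5 correct=13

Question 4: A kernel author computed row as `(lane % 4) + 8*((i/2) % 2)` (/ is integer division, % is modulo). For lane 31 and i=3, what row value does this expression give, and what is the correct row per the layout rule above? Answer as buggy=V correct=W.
`(lane % 4) + 8*((i/2) % 2)`[31,3]->11
lane 31: g=7 (31/4), t=3 (31%4)
i=3: r=7+8=15, c=3*2+1+0=7
row: 11 vs 15

buggy=11 correct=15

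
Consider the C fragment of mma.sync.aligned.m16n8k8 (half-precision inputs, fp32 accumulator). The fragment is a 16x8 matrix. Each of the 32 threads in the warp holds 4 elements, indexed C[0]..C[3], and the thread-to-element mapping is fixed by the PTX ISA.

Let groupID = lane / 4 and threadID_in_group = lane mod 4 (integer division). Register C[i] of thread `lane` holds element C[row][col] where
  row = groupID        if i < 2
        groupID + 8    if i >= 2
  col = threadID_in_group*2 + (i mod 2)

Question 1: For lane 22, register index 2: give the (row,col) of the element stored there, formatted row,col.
13,4

L=22→G=22>>2=5, T=22&3=2
[2]→row 5+8=13  col 2·2+0=4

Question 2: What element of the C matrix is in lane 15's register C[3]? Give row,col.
11,7

lane 15→15/4=3, 15 mod 4=3
i=3  r:3+8→11  c:2·3+1→7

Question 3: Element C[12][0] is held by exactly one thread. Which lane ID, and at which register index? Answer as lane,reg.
r:12=>grp=4,rB=1  c:0=>tig=0,lo=0
L=4*4+0=16  i=1*2+0=2

16,2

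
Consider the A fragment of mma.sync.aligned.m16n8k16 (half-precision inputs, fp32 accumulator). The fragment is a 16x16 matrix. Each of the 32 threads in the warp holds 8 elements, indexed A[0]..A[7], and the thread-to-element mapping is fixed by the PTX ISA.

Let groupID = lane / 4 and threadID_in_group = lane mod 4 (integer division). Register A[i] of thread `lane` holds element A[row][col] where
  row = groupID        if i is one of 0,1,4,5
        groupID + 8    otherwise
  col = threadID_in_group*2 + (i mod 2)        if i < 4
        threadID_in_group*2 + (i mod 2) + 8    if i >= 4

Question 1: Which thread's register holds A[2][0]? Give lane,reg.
8,0

r=2→G=2,rhi=0  c=0→chi=0,T=0,p=0
L=2*4+0=8  i=0*4+0*2+0=0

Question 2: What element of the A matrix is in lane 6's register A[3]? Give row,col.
9,5

L=6→G=6>>2=1, T=6&3=2
[3]→row 1+8=9  col 2·2+1+0=5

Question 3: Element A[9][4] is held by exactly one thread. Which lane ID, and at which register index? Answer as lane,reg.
r: 9->gid=1,r8=1  c: 4->c8=0,tid=2,i&1=0
L=1*4+2=6  i=0*4+1*2+0=2

6,2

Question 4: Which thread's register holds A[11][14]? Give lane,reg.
r=11→G=3,rhi=1  c=14→chi=1,T=3,p=0
L=3*4+3=15  i=1*4+1*2+0=6

15,6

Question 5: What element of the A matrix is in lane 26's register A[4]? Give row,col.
6,12

L=26->g=26>>2=6, t=26&3=2
[4]->row 6+0=6  col 2·2+0+8=12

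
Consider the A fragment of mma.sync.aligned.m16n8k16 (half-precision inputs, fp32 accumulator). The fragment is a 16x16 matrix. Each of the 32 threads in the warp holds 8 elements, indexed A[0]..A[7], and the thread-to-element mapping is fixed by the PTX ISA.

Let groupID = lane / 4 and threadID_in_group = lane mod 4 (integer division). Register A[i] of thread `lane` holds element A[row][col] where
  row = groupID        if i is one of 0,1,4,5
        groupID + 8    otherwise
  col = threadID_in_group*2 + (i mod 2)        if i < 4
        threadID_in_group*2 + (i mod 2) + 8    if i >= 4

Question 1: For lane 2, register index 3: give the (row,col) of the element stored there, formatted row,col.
8,5

L=2=>grp=2>>2=0, tig=2&3=2
[3]=>row 0+8=8  col 2·2+1+0=5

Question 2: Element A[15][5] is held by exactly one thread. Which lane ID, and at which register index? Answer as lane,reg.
r=15⇒gr=7,Rb=1  c=5⇒Cb=0,th=2,odd=1
L=7*4+2=30  i=0*4+1*2+1=3

30,3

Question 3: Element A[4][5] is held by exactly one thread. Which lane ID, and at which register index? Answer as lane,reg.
18,1

r=4->g=4,rb=0  c=5->cb=0,t=2,b0=1
L=4*4+2=18  i=0*4+0*2+1=1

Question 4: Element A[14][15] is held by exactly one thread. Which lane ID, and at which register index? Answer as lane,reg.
r: 14->gid=6,r8=1  c: 15->c8=1,tid=3,i&1=1
L=6*4+3=27  i=1*4+1*2+1=7

27,7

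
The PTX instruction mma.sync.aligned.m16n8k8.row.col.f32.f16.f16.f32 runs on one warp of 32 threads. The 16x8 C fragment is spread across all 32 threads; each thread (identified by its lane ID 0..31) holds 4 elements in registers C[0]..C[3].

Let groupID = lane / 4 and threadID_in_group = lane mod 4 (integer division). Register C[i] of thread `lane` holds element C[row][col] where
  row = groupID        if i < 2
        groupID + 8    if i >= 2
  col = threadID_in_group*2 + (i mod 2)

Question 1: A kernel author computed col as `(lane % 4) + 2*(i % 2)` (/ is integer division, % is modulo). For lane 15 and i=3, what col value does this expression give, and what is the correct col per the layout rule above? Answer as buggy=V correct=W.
buggy=5 correct=7

`(lane % 4) + 2*(i % 2)`[15,3]→5
lane 15→15/4=3, 15 mod 4=3
i=3  r:3+8→11  c:2·3+1→7
col: 5 vs 7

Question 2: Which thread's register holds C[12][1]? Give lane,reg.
r=12→G=4,rhi=1  c=1→T=0,p=1
L=4*4+0=16  i=1*2+1=3

16,3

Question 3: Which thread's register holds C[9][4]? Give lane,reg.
6,2

r=9→G=1,rhi=1  c=4→T=2,p=0
L=1*4+2=6  i=1*2+0=2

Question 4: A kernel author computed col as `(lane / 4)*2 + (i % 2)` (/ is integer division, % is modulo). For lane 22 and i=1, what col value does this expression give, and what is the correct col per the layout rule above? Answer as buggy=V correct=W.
`(lane / 4)*2 + (i % 2)`[22,1]->11
lane 22: gid=5 (22/4), tid=2 (22%4)
i=1: r=5+0=5, c=2*2+1=5
col: 11 vs 5

buggy=11 correct=5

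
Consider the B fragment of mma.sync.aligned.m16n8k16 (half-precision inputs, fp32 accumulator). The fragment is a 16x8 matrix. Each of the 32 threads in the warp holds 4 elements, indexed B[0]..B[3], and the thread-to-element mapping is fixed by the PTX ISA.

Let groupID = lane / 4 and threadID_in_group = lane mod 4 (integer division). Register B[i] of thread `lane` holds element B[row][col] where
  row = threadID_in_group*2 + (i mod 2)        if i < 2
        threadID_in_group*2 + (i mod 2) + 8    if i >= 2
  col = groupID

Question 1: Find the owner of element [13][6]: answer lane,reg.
c: 6->gid=6  r: 13->r8=1,tid=2,i&1=1
L=6*4+2=26  i=1*2+1=3

26,3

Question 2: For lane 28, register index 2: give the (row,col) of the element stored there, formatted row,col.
8,7

L=28⇒gr=28>>2=7, th=28&3=0
[2]⇒row 0·2+0+8=8  col gr=7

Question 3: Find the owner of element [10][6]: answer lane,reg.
25,2

c=6→G=6  r=10→rhi=1,T=1,p=0
L=6*4+1=25  i=1*2+0=2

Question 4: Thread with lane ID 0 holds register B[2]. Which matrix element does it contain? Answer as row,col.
L=0=>grp=0>>2=0, tig=0&3=0
[2]=>row 0·2+0+8=8  col grp=0

8,0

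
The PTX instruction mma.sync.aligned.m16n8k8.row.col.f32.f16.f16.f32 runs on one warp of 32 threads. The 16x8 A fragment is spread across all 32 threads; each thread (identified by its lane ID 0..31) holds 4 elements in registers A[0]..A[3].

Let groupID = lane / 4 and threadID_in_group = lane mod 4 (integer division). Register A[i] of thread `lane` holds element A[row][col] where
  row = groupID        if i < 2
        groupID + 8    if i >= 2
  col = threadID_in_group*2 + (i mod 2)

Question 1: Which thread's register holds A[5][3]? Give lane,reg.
21,1

r: 5->gid=5,r8=0  c: 3->tid=1,i&1=1
L=5*4+1=21  i=0*2+1=1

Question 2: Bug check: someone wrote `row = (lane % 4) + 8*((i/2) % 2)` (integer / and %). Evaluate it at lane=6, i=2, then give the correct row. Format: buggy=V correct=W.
`(lane % 4) + 8*((i/2) % 2)`[6,2]⇒10
6: gr=1,th=2
[2] (1+8,2*2+0) = (9,4)
row: 10 vs 9

buggy=10 correct=9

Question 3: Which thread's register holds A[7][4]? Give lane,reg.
r: 7->gid=7,r8=0  c: 4->tid=2,i&1=0
L=7*4+2=30  i=0*2+0=0

30,0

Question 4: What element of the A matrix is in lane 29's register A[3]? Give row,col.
15,3

lane 29=>29/4=7, 29 mod 4=1
i=3  r:7+8=>15  c:2·1+1=>3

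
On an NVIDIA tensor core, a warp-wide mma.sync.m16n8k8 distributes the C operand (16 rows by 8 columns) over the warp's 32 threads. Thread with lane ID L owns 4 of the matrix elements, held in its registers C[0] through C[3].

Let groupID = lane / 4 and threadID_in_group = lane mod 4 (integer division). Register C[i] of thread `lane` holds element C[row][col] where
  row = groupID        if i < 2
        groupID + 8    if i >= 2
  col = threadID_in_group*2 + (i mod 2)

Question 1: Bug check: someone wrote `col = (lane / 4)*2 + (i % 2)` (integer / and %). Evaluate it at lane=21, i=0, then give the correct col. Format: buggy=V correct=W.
`(lane / 4)*2 + (i % 2)`[21,0]⇒10
lane 21: gr=5 (21/4), th=1 (21%4)
i=0: r=5+0=5, c=1*2+0=2
col: 10 vs 2

buggy=10 correct=2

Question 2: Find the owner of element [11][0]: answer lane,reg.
r:11=>grp=3,rB=1  c:0=>tig=0,lo=0
L=3*4+0=12  i=1*2+0=2

12,2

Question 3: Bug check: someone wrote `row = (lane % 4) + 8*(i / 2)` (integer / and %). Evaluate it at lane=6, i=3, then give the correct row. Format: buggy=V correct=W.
buggy=10 correct=9

`(lane % 4) + 8*(i / 2)`[6,3]=>10
lane 6: grp=1 (6/4), tig=2 (6%4)
i=3: r=1+8=9, c=2*2+1=5
row: 10 vs 9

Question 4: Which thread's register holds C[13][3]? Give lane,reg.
21,3

r=13->g=5,rb=1  c=3->t=1,b0=1
L=5*4+1=21  i=1*2+1=3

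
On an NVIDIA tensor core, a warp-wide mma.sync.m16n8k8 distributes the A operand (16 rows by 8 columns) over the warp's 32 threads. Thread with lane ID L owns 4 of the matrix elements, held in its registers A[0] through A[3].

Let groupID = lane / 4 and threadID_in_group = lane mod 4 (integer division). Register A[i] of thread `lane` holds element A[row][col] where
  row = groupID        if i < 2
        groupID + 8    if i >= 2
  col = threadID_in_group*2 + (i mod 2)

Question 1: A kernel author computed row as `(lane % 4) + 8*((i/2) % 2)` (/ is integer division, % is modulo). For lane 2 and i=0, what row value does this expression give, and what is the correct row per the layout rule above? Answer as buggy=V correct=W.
`(lane % 4) + 8*((i/2) % 2)`[2,0]→2
lane 2: G=0 (2/4), T=2 (2%4)
i=0: r=0+0=0, c=2*2+0=4
row: 2 vs 0

buggy=2 correct=0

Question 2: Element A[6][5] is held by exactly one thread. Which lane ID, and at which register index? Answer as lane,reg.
r: 6->gid=6,r8=0  c: 5->tid=2,i&1=1
L=6*4+2=26  i=0*2+1=1

26,1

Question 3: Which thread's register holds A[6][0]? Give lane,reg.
r=6->g=6,rb=0  c=0->t=0,b0=0
L=6*4+0=24  i=0*2+0=0

24,0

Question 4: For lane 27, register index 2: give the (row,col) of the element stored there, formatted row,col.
14,6

27: gid=6,tid=3
[2] (6+8,3*2+0) = (14,6)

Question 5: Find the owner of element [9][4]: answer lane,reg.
6,2

r:9=>grp=1,rB=1  c:4=>tig=2,lo=0
L=1*4+2=6  i=1*2+0=2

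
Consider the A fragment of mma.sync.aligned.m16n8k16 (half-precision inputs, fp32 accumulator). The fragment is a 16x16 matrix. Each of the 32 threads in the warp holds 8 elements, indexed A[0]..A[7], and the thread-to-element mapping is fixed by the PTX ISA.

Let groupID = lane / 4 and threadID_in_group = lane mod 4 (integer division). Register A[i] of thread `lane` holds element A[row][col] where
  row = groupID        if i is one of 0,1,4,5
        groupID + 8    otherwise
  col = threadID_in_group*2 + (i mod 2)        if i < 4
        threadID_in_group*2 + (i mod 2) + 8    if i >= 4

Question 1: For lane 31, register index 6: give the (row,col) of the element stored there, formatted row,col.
31: gr=7,th=3
[6] (7+8,3*2+0+8) = (15,14)

15,14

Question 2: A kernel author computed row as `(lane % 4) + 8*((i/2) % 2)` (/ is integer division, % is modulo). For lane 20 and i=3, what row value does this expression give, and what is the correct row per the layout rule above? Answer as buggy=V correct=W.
`(lane % 4) + 8*((i/2) % 2)`[20,3]⇒8
20: gr=5,th=0
[3] (5+8,0*2+1+0) = (13,1)
row: 8 vs 13

buggy=8 correct=13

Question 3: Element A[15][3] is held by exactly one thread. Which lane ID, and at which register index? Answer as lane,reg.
29,3

r=15⇒gr=7,Rb=1  c=3⇒Cb=0,th=1,odd=1
L=7*4+1=29  i=0*4+1*2+1=3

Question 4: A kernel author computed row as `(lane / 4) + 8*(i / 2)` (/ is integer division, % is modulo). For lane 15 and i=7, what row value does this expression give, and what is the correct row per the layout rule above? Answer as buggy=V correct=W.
buggy=27 correct=11

`(lane / 4) + 8*(i / 2)`[15,7]⇒27
15: gr=3,th=3
[7] (3+8,3*2+1+8) = (11,15)
row: 27 vs 11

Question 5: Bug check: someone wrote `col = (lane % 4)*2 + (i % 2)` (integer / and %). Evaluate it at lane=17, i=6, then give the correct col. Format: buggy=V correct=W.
buggy=2 correct=10

`(lane % 4)*2 + (i % 2)`[17,6]->2
lane 17: gid=4 (17/4), tid=1 (17%4)
i=6: r=4+8=12, c=1*2+0+8=10
col: 2 vs 10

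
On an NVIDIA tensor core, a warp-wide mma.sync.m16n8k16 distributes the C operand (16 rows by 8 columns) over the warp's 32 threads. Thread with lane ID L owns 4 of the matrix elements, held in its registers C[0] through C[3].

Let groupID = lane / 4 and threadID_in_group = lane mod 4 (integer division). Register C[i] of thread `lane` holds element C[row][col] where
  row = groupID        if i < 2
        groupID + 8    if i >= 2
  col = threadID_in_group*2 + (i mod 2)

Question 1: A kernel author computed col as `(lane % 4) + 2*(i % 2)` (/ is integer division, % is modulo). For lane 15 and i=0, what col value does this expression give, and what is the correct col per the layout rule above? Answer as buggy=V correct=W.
buggy=3 correct=6

`(lane % 4) + 2*(i % 2)`[15,0]->3
lane 15->15/4=3, 15 mod 4=3
i=0  r:3+0->3  c:2·3+0->6
col: 3 vs 6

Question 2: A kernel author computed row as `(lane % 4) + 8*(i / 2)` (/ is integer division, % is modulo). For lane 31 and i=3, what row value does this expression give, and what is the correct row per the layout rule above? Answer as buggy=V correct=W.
buggy=11 correct=15

`(lane % 4) + 8*(i / 2)`[31,3]=>11
L=31=>grp=31>>2=7, tig=31&3=3
[3]=>row 7+8=15  col 3·2+1=7
row: 11 vs 15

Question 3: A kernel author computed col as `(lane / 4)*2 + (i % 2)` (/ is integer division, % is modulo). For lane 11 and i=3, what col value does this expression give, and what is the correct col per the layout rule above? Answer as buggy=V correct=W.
buggy=5 correct=7

`(lane / 4)*2 + (i % 2)`[11,3]=>5
lane 11=>11/4=2, 11 mod 4=3
i=3  r:2+8=>10  c:2·3+1=>7
col: 5 vs 7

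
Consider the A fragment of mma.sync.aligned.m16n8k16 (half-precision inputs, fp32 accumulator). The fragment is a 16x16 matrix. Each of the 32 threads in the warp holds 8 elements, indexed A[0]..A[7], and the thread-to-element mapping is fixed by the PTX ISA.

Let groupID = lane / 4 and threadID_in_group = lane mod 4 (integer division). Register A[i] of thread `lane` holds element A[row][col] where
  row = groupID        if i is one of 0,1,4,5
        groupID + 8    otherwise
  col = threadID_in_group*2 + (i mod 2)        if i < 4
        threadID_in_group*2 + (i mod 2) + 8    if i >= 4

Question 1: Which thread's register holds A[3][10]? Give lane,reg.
13,4

r=3→G=3,rhi=0  c=10→chi=1,T=1,p=0
L=3*4+1=13  i=1*4+0*2+0=4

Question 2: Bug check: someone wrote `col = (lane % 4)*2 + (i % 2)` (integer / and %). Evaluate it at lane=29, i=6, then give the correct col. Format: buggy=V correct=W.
buggy=2 correct=10

`(lane % 4)*2 + (i % 2)`[29,6]→2
29: G=7,T=1
[6] (7+8,1*2+0+8) = (15,10)
col: 2 vs 10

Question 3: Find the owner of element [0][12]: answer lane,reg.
r=0→G=0,rhi=0  c=12→chi=1,T=2,p=0
L=0*4+2=2  i=1*4+0*2+0=4

2,4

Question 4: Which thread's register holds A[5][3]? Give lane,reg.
r:5=>grp=5,rB=0  c:3=>cB=0,tig=1,lo=1
L=5*4+1=21  i=0*4+0*2+1=1

21,1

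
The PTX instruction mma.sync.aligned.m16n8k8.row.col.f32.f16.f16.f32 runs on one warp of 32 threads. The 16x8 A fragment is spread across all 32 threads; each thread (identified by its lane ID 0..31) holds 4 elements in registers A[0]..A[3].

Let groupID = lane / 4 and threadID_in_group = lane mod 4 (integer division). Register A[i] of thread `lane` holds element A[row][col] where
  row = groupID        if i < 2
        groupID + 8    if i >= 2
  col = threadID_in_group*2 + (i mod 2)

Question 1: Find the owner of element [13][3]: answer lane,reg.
21,3

r: 13->gid=5,r8=1  c: 3->tid=1,i&1=1
L=5*4+1=21  i=1*2+1=3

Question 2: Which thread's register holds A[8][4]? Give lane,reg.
r=8->g=0,rb=1  c=4->t=2,b0=0
L=0*4+2=2  i=1*2+0=2

2,2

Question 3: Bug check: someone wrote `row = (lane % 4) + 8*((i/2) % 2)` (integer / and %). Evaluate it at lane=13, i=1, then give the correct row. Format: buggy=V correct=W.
buggy=1 correct=3

`(lane % 4) + 8*((i/2) % 2)`[13,1]->1
lane 13: gid=3 (13/4), tid=1 (13%4)
i=1: r=3+0=3, c=1*2+1=3
row: 1 vs 3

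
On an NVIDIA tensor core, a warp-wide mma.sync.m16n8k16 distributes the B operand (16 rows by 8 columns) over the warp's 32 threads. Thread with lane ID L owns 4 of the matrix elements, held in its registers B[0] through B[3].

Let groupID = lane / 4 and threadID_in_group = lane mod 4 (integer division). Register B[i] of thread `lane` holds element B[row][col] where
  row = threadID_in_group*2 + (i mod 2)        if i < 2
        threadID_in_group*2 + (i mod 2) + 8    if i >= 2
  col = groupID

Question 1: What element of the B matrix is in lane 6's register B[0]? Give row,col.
4,1

L=6⇒gr=6>>2=1, th=6&3=2
[0]⇒row 2·2+0+0=4  col gr=1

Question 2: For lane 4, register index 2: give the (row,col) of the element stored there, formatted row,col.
L=4->g=4>>2=1, t=4&3=0
[2]->row 0·2+0+8=8  col g=1

8,1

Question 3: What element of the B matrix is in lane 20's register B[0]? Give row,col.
lane 20=>20/4=5, 20 mod 4=0
i=0  r:2·0+0+0=>0  c:5

0,5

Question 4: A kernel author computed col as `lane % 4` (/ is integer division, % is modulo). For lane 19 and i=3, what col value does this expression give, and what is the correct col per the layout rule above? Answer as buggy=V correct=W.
`lane % 4`[19,3]->3
L=19->gid=19>>2=4, tid=19&3=3
[3]->row 3·2+1+8=15  col gid=4
col: 3 vs 4

buggy=3 correct=4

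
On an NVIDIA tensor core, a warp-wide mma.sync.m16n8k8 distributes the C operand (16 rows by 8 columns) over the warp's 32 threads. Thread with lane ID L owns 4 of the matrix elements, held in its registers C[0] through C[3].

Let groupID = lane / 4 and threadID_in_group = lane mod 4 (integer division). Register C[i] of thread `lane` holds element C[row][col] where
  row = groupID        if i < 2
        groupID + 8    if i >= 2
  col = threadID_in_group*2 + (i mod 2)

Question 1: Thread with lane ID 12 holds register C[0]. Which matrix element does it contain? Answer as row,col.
lane 12: G=3 (12/4), T=0 (12%4)
i=0: r=3+0=3, c=0*2+0=0

3,0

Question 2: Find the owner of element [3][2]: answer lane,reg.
13,0

r=3->g=3,rb=0  c=2->t=1,b0=0
L=3*4+1=13  i=0*2+0=0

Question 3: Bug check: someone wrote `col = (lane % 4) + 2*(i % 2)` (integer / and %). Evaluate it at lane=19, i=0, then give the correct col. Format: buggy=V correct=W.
`(lane % 4) + 2*(i % 2)`[19,0]->3
L=19->g=19>>2=4, t=19&3=3
[0]->row 4+0=4  col 3·2+0=6
col: 3 vs 6

buggy=3 correct=6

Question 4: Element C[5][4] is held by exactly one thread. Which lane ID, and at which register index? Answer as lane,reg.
22,0

r: 5->gid=5,r8=0  c: 4->tid=2,i&1=0
L=5*4+2=22  i=0*2+0=0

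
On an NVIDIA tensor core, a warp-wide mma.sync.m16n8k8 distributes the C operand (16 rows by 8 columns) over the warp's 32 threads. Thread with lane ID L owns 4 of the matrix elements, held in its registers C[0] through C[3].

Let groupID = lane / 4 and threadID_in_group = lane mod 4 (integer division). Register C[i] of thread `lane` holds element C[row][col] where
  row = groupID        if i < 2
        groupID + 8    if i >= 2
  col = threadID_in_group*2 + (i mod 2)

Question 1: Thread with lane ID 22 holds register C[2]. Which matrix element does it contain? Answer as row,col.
13,4

lane 22=>22/4=5, 22 mod 4=2
i=2  r:5+8=>13  c:2·2+0=>4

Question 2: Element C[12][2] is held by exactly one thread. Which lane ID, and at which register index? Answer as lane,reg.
17,2

r=12⇒gr=4,Rb=1  c=2⇒th=1,odd=0
L=4*4+1=17  i=1*2+0=2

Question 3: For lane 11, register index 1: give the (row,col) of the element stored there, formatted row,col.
lane 11: G=2 (11/4), T=3 (11%4)
i=1: r=2+0=2, c=3*2+1=7

2,7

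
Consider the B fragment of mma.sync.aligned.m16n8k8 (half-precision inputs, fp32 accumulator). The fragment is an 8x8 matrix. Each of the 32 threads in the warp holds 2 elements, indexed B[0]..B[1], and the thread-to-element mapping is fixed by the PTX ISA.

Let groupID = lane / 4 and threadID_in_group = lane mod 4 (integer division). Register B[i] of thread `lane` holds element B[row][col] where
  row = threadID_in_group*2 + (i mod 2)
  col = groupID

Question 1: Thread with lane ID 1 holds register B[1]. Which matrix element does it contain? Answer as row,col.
3,0

lane 1: g=0 (1/4), t=1 (1%4)
i=1: r=1*2+1=3, c=g=0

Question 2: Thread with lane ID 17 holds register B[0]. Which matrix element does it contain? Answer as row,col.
lane 17=>17/4=4, 17 mod 4=1
i=0  r:2·1+0=>2  c:4

2,4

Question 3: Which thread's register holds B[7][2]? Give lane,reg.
11,1

c=2⇒gr=2  r=7⇒th=3,odd=1
L=2*4+3=11  i=1=1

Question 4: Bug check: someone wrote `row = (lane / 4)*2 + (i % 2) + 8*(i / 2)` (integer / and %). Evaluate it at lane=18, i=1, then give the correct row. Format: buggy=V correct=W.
buggy=9 correct=5

`(lane / 4)*2 + (i % 2) + 8*(i / 2)`[18,1]->9
lane 18: gid=4 (18/4), tid=2 (18%4)
i=1: r=2*2+1=5, c=gid=4
row: 9 vs 5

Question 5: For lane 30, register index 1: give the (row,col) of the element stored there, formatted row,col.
5,7

L=30->gid=30>>2=7, tid=30&3=2
[1]->row 2·2+1=5  col gid=7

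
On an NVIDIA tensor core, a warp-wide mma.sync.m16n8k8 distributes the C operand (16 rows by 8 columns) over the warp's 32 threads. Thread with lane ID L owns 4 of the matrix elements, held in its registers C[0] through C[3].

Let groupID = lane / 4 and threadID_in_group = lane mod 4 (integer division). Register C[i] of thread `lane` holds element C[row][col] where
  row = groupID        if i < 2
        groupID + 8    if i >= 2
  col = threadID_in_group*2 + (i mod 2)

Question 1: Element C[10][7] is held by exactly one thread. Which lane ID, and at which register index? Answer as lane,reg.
11,3

r=10→G=2,rhi=1  c=7→T=3,p=1
L=2*4+3=11  i=1*2+1=3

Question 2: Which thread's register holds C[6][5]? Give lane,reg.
26,1

r=6->g=6,rb=0  c=5->t=2,b0=1
L=6*4+2=26  i=0*2+1=1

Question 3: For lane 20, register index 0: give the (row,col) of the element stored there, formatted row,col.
lane 20→20/4=5, 20 mod 4=0
i=0  r:5+0→5  c:2·0+0→0

5,0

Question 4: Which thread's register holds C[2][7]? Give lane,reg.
11,1

r=2->g=2,rb=0  c=7->t=3,b0=1
L=2*4+3=11  i=0*2+1=1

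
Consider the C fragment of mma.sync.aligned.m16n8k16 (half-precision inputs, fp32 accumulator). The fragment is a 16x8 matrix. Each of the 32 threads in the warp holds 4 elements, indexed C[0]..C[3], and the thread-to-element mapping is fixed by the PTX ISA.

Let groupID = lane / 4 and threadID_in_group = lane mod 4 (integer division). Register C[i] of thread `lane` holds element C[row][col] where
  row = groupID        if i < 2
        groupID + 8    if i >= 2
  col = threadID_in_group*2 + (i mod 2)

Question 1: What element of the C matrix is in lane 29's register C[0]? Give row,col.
7,2

lane 29: G=7 (29/4), T=1 (29%4)
i=0: r=7+0=7, c=1*2+0=2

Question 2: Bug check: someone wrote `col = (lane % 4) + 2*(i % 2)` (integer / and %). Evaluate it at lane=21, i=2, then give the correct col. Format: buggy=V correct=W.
buggy=1 correct=2

`(lane % 4) + 2*(i % 2)`[21,2]->1
lane 21: gid=5 (21/4), tid=1 (21%4)
i=2: r=5+8=13, c=1*2+0=2
col: 1 vs 2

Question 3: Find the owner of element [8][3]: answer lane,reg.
1,3

r:8=>grp=0,rB=1  c:3=>tig=1,lo=1
L=0*4+1=1  i=1*2+1=3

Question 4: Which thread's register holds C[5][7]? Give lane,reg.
r=5->g=5,rb=0  c=7->t=3,b0=1
L=5*4+3=23  i=0*2+1=1

23,1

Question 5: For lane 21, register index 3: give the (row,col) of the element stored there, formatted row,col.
21: grp=5,tig=1
[3] (5+8,1*2+1) = (13,3)

13,3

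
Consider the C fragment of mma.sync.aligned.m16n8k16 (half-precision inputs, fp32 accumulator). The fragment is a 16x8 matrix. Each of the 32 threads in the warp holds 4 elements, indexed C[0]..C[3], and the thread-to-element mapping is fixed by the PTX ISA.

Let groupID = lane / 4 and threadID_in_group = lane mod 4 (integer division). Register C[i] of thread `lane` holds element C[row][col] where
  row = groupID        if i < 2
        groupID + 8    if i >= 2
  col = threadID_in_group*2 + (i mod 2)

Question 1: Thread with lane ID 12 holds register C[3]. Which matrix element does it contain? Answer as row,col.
lane 12=>12/4=3, 12 mod 4=0
i=3  r:3+8=>11  c:2·0+1=>1

11,1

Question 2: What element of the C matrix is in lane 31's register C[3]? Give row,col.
31: g=7,t=3
[3] (7+8,3*2+1) = (15,7)

15,7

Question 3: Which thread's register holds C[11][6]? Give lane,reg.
15,2

r:11=>grp=3,rB=1  c:6=>tig=3,lo=0
L=3*4+3=15  i=1*2+0=2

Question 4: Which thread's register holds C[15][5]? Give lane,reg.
r=15->g=7,rb=1  c=5->t=2,b0=1
L=7*4+2=30  i=1*2+1=3

30,3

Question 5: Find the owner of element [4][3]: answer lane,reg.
r:4=>grp=4,rB=0  c:3=>tig=1,lo=1
L=4*4+1=17  i=0*2+1=1

17,1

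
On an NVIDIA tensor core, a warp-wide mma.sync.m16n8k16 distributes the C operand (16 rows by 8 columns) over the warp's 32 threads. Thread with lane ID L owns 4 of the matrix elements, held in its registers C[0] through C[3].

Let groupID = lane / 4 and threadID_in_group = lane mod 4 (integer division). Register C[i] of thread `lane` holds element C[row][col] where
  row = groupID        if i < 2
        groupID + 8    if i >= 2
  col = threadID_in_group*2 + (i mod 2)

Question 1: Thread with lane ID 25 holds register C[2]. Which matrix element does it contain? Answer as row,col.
lane 25: G=6 (25/4), T=1 (25%4)
i=2: r=6+8=14, c=1*2+0=2

14,2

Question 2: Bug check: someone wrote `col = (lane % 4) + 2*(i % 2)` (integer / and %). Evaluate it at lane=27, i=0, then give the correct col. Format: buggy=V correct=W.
buggy=3 correct=6

`(lane % 4) + 2*(i % 2)`[27,0]=>3
lane 27: grp=6 (27/4), tig=3 (27%4)
i=0: r=6+0=6, c=3*2+0=6
col: 3 vs 6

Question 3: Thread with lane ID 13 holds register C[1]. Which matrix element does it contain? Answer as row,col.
3,3

L=13→G=13>>2=3, T=13&3=1
[1]→row 3+0=3  col 1·2+1=3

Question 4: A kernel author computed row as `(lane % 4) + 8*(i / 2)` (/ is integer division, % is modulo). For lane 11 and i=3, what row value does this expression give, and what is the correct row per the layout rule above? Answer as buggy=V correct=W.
`(lane % 4) + 8*(i / 2)`[11,3]->11
11: g=2,t=3
[3] (2+8,3*2+1) = (10,7)
row: 11 vs 10

buggy=11 correct=10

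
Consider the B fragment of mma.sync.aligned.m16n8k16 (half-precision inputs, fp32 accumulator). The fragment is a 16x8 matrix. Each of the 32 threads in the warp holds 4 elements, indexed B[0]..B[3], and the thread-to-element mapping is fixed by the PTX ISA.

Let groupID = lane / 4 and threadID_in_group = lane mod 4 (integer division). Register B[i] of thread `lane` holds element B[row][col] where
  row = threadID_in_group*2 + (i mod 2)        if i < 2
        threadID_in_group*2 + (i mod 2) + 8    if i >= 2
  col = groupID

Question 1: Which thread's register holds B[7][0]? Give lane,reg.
3,1

c=0->g=0  r=7->rb=0,t=3,b0=1
L=0*4+3=3  i=0*2+1=1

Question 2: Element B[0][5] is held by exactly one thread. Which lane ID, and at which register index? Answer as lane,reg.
c: 5->gid=5  r: 0->r8=0,tid=0,i&1=0
L=5*4+0=20  i=0*2+0=0

20,0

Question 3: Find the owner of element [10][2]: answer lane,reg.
c=2⇒gr=2  r=10⇒Rb=1,th=1,odd=0
L=2*4+1=9  i=1*2+0=2

9,2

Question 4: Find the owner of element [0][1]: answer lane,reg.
4,0

c=1⇒gr=1  r=0⇒Rb=0,th=0,odd=0
L=1*4+0=4  i=0*2+0=0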